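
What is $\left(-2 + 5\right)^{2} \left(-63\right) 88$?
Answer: $-49896$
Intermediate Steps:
$\left(-2 + 5\right)^{2} \left(-63\right) 88 = 3^{2} \left(-63\right) 88 = 9 \left(-63\right) 88 = \left(-567\right) 88 = -49896$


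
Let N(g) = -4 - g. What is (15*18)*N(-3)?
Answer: -270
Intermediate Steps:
(15*18)*N(-3) = (15*18)*(-4 - 1*(-3)) = 270*(-4 + 3) = 270*(-1) = -270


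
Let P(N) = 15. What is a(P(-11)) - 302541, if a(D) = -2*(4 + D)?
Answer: -302579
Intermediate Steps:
a(D) = -8 - 2*D
a(P(-11)) - 302541 = (-8 - 2*15) - 302541 = (-8 - 30) - 302541 = -38 - 302541 = -302579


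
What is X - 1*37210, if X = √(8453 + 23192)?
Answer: -37210 + √31645 ≈ -37032.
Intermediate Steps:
X = √31645 ≈ 177.89
X - 1*37210 = √31645 - 1*37210 = √31645 - 37210 = -37210 + √31645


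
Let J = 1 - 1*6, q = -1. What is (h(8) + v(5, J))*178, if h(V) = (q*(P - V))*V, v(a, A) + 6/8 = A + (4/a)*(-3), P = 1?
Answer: 85173/10 ≈ 8517.3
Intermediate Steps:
J = -5 (J = 1 - 6 = -5)
v(a, A) = -3/4 + A - 12/a (v(a, A) = -3/4 + (A + (4/a)*(-3)) = -3/4 + (A - 12/a) = -3/4 + A - 12/a)
h(V) = V*(-1 + V) (h(V) = (-(1 - V))*V = (-1 + V)*V = V*(-1 + V))
(h(8) + v(5, J))*178 = (8*(-1 + 8) + (-3/4 - 5 - 12/5))*178 = (8*7 + (-3/4 - 5 - 12*1/5))*178 = (56 + (-3/4 - 5 - 12/5))*178 = (56 - 163/20)*178 = (957/20)*178 = 85173/10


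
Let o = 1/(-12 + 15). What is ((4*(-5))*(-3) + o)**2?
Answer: 32761/9 ≈ 3640.1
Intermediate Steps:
o = 1/3 ≈ 0.33333
((4*(-5))*(-3) + o)**2 = ((4*(-5))*(-3) + 1/3)**2 = (-20*(-3) + 1/3)**2 = (60 + 1/3)**2 = (181/3)**2 = 32761/9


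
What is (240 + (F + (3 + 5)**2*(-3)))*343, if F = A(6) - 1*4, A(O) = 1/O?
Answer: 90895/6 ≈ 15149.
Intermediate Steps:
F = -23/6 (F = 1/6 - 1*4 = 1/6 - 4 = -23/6 ≈ -3.8333)
(240 + (F + (3 + 5)**2*(-3)))*343 = (240 + (-23/6 + (3 + 5)**2*(-3)))*343 = (240 + (-23/6 + 8**2*(-3)))*343 = (240 + (-23/6 + 64*(-3)))*343 = (240 + (-23/6 - 192))*343 = (240 - 1175/6)*343 = (265/6)*343 = 90895/6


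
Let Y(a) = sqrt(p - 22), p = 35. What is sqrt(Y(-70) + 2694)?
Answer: sqrt(2694 + sqrt(13)) ≈ 51.938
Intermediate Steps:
Y(a) = sqrt(13) (Y(a) = sqrt(35 - 22) = sqrt(13))
sqrt(Y(-70) + 2694) = sqrt(sqrt(13) + 2694) = sqrt(2694 + sqrt(13))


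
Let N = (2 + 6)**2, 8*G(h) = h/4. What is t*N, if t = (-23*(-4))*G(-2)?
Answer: -368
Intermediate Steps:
G(h) = h/32 (G(h) = (h/4)/8 = h/32)
N = 64 (N = 8**2 = 64)
t = -23/4 (t = (-23*(-4))*((1/32)*(-2)) = 92*(-1/16) = -23/4 ≈ -5.7500)
t*N = -23/4*64 = -368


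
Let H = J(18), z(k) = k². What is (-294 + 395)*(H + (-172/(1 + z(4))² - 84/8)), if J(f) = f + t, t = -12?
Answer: -297445/578 ≈ -514.61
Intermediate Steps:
J(f) = -12 + f (J(f) = f - 12 = -12 + f)
H = 6 (H = -12 + 18 = 6)
(-294 + 395)*(H + (-172/(1 + z(4))² - 84/8)) = (-294 + 395)*(6 + (-172/(1 + 4²)² - 84/8)) = 101*(6 + (-172/(1 + 16)² - 84*⅛)) = 101*(6 + (-172/(17²) - 21/2)) = 101*(6 + (-172/289 - 21/2)) = 101*(6 - 6413/578) = 101*(-2945/578) = -297445/578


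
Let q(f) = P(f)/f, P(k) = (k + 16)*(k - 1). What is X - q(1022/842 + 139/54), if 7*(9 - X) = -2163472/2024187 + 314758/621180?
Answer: -437437843935911450657/79773190102680196815 ≈ -5.4835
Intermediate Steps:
P(k) = (-1 + k)*(16 + k) (P(k) = (16 + k)*(-1 + k) = (-1 + k)*(16 + k))
q(f) = (-16 + f² + 15*f)/f
X = 13320333127799/1466948560770 (X = 9 - (-2163472/2024187 + 314758/621180)/7 = 9 - (-2163472*1/2024187 + 314758*(1/621180))/7 = 9 - (-2163472/2024187 + 157379/310590)/7 = 9 - ⅐*(-117796080869/209564080110) = 9 + 117796080869/1466948560770 = 13320333127799/1466948560770 ≈ 9.0803)
X - q(1022/842 + 139/54) = 13320333127799/1466948560770 - (15 + (1022/842 + 139/54) - 16/(1022/842 + 139/54)) = 13320333127799/1466948560770 - (15 + (1022*(1/842) + 139*(1/54)) - 16/(1022*(1/842) + 139*(1/54))) = 13320333127799/1466948560770 - (15 + (511/421 + 139/54) - 16/(511/421 + 139/54)) = 13320333127799/1466948560770 - (15 + 86113/22734 - 16/86113/22734) = 13320333127799/1466948560770 - (15 + 86113/22734 - 16*22734/86113) = 13320333127799/1466948560770 - (15 + 86113/22734 - 363744/86113) = 13320333127799/1466948560770 - 1*28511486803/1957692942 = 13320333127799/1466948560770 - 28511486803/1957692942 = -437437843935911450657/79773190102680196815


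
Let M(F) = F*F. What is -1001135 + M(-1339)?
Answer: 791786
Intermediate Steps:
M(F) = F**2
-1001135 + M(-1339) = -1001135 + (-1339)**2 = -1001135 + 1792921 = 791786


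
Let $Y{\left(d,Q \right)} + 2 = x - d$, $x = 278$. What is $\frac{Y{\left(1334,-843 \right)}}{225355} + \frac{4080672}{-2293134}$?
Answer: $- \frac{153670995722}{86128202095} \approx -1.7842$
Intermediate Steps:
$Y{\left(d,Q \right)} = 276 - d$ ($Y{\left(d,Q \right)} = -2 - \left(-278 + d\right) = 276 - d$)
$\frac{Y{\left(1334,-843 \right)}}{225355} + \frac{4080672}{-2293134} = \frac{276 - 1334}{225355} + \frac{4080672}{-2293134} = \left(276 - 1334\right) \frac{1}{225355} + 4080672 \left(- \frac{1}{2293134}\right) = \left(-1058\right) \frac{1}{225355} - \frac{680112}{382189} = - \frac{1058}{225355} - \frac{680112}{382189} = - \frac{153670995722}{86128202095}$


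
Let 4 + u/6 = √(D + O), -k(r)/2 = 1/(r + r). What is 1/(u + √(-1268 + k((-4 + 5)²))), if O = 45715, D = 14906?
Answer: 1/(3*(-8 + 22*√501 + I*√141)) ≈ 0.00068769 - 1.6857e-5*I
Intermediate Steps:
k(r) = -1/r (k(r) = -2/(r + r) = -2*1/(2*r) = -1/r)
u = -24 + 66*√501 (u = -24 + 6*√(14906 + 45715) = -24 + 6*√60621 = -24 + 6*(11*√501) = -24 + 66*√501 ≈ 1453.3)
1/(u + √(-1268 + k((-4 + 5)²))) = 1/((-24 + 66*√501) + √(-1268 - 1/((-4 + 5)²))) = 1/((-24 + 66*√501) + √(-1268 - 1/(1²))) = 1/((-24 + 66*√501) + √(-1268 - 1/1)) = 1/((-24 + 66*√501) + √(-1268 - 1*1)) = 1/((-24 + 66*√501) + √(-1268 - 1)) = 1/((-24 + 66*√501) + √(-1269)) = 1/((-24 + 66*√501) + 3*I*√141) = 1/(-24 + 66*√501 + 3*I*√141)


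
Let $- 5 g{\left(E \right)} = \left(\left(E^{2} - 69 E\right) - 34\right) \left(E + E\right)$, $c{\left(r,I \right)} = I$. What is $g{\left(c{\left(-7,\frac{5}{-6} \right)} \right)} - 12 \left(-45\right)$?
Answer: $\frac{59191}{108} \approx 548.06$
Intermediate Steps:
$g{\left(E \right)} = - \frac{2 E \left(-34 + E^{2} - 69 E\right)}{5}$ ($g{\left(E \right)} = - \frac{\left(\left(E^{2} - 69 E\right) - 34\right) \left(E + E\right)}{5} = - \frac{\left(-34 + E^{2} - 69 E\right) 2 E}{5} = - \frac{2 E \left(-34 + E^{2} - 69 E\right)}{5}$)
$g{\left(c{\left(-7,\frac{5}{-6} \right)} \right)} - 12 \left(-45\right) = \frac{2 \frac{5}{-6} \left(34 - \left(\frac{5}{-6}\right)^{2} + 69 \frac{5}{-6}\right)}{5} - 12 \left(-45\right) = \frac{2 \cdot 5 \left(- \frac{1}{6}\right) \left(34 - \left(5 \left(- \frac{1}{6}\right)\right)^{2} + 69 \cdot 5 \left(- \frac{1}{6}\right)\right)}{5} - -540 = \frac{2}{5} \left(- \frac{5}{6}\right) \left(34 - \left(- \frac{5}{6}\right)^{2} + 69 \left(- \frac{5}{6}\right)\right) + 540 = \frac{2}{5} \left(- \frac{5}{6}\right) \left(34 - \frac{25}{36} - \frac{115}{2}\right) + 540 = \frac{2}{5} \left(- \frac{5}{6}\right) \left(- \frac{871}{36}\right) + 540 = \frac{871}{108} + 540 = \frac{59191}{108}$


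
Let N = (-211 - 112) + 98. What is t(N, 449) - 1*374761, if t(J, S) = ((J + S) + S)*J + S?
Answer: -525737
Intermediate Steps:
N = -225 (N = -323 + 98 = -225)
t(J, S) = S + J*(J + 2*S) (t(J, S) = (J + 2*S)*J + S = J*(J + 2*S) + S = S + J*(J + 2*S))
t(N, 449) - 1*374761 = (449 + (-225)² + 2*(-225)*449) - 1*374761 = (449 + 50625 - 202050) - 374761 = -150976 - 374761 = -525737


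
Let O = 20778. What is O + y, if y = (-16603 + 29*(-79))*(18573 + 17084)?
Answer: -673682580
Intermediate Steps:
y = -673703358 (y = (-16603 - 2291)*35657 = -18894*35657 = -673703358)
O + y = 20778 - 673703358 = -673682580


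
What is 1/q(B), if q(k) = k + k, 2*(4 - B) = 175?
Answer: -1/167 ≈ -0.0059880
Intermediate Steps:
B = -167/2 (B = 4 - ½*175 = 4 - 175/2 = -167/2 ≈ -83.500)
q(k) = 2*k
1/q(B) = 1/(2*(-167/2)) = 1/(-167) = -1/167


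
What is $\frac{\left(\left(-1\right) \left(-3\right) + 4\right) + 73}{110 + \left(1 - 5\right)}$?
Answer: $\frac{40}{53} \approx 0.75472$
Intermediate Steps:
$\frac{\left(\left(-1\right) \left(-3\right) + 4\right) + 73}{110 + \left(1 - 5\right)} = \frac{\left(3 + 4\right) + 73}{110 + \left(1 - 5\right)} = \frac{7 + 73}{110 - 4} = \frac{1}{106} \cdot 80 = \frac{40}{53}$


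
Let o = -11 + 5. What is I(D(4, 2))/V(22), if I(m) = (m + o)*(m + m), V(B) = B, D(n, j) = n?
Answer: -8/11 ≈ -0.72727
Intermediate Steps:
o = -6
I(m) = 2*m*(-6 + m) (I(m) = (m - 6)*(m + m) = (-6 + m)*(2*m) = 2*m*(-6 + m))
I(D(4, 2))/V(22) = (2*4*(-6 + 4))/22 = (2*4*(-2))*(1/22) = -16*1/22 = -8/11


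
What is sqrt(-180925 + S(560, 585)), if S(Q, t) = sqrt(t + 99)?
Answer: sqrt(-180925 + 6*sqrt(19)) ≈ 425.32*I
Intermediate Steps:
S(Q, t) = sqrt(99 + t)
sqrt(-180925 + S(560, 585)) = sqrt(-180925 + sqrt(99 + 585)) = sqrt(-180925 + sqrt(684)) = sqrt(-180925 + 6*sqrt(19))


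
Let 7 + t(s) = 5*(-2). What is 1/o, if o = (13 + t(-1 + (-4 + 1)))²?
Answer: 1/16 ≈ 0.062500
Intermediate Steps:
t(s) = -17 (t(s) = -7 + 5*(-2) = -7 - 10 = -17)
o = 16 (o = (13 - 17)² = (-4)² = 16)
1/o = 1/16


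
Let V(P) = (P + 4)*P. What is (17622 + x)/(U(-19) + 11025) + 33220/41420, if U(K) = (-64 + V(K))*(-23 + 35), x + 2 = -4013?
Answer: 50897594/28325067 ≈ 1.7969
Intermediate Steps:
x = -4015 (x = -2 - 4013 = -4015)
V(P) = P*(4 + P) (V(P) = (4 + P)*P = P*(4 + P))
U(K) = -768 + 12*K*(4 + K) (U(K) = (-64 + K*(4 + K))*(-23 + 35) = (-64 + K*(4 + K))*12 = -768 + 12*K*(4 + K))
(17622 + x)/(U(-19) + 11025) + 33220/41420 = (17622 - 4015)/((-768 + 12*(-19)*(4 - 19)) + 11025) + 33220/41420 = 13607/((-768 + 12*(-19)*(-15)) + 11025) + 33220*(1/41420) = 13607/((-768 + 3420) + 11025) + 1661/2071 = 13607/(2652 + 11025) + 1661/2071 = 13607/13677 + 1661/2071 = 50897594/28325067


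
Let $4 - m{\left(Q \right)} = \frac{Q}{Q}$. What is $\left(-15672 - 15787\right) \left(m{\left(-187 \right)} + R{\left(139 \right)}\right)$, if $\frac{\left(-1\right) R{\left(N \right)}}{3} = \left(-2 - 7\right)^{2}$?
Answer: $7550160$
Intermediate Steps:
$R{\left(N \right)} = -243$ ($R{\left(N \right)} = - 3 \left(-2 - 7\right)^{2} = - 3 \left(-9\right)^{2} = \left(-3\right) 81 = -243$)
$m{\left(Q \right)} = 3$ ($m{\left(Q \right)} = 4 - \frac{Q}{Q} = 4 - 1 = 3$)
$\left(-15672 - 15787\right) \left(m{\left(-187 \right)} + R{\left(139 \right)}\right) = \left(-15672 - 15787\right) \left(3 - 243\right) = \left(-31459\right) \left(-240\right) = 7550160$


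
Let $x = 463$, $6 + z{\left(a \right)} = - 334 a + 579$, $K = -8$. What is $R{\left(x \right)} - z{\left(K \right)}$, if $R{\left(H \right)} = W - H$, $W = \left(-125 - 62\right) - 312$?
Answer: $-4207$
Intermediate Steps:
$z{\left(a \right)} = 573 - 334 a$ ($z{\left(a \right)} = -6 - \left(-579 + 334 a\right) = 573 - 334 a$)
$W = -499$ ($W = \left(-125 - 62\right) - 312 = -187 - 312 = -499$)
$R{\left(H \right)} = -499 - H$
$R{\left(x \right)} - z{\left(K \right)} = \left(-499 - 463\right) - \left(573 - -2672\right) = \left(-499 - 463\right) - \left(573 + 2672\right) = -962 - 3245 = -4207$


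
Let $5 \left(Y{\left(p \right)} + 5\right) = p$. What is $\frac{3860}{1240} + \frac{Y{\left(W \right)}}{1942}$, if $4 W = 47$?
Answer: $\frac{3746417}{1204040} \approx 3.1115$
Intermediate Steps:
$W = \frac{47}{4}$ ($W = \frac{1}{4} \cdot 47 = \frac{47}{4} \approx 11.75$)
$Y{\left(p \right)} = -5 + \frac{p}{5}$
$\frac{3860}{1240} + \frac{Y{\left(W \right)}}{1942} = \frac{3860}{1240} + \frac{-5 + \frac{1}{5} \cdot \frac{47}{4}}{1942} = 3860 \cdot \frac{1}{1240} + \left(-5 + \frac{47}{20}\right) \frac{1}{1942} = \frac{193}{62} - \frac{53}{38840} = \frac{3746417}{1204040}$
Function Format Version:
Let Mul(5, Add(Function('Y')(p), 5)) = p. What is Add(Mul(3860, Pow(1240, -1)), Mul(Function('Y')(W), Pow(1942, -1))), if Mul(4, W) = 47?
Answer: Rational(3746417, 1204040) ≈ 3.1115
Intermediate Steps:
W = Rational(47, 4) (W = Mul(Rational(1, 4), 47) = Rational(47, 4) ≈ 11.750)
Function('Y')(p) = Add(-5, Mul(Rational(1, 5), p))
Add(Mul(3860, Pow(1240, -1)), Mul(Function('Y')(W), Pow(1942, -1))) = Add(Mul(3860, Pow(1240, -1)), Mul(Add(-5, Mul(Rational(1, 5), Rational(47, 4))), Pow(1942, -1))) = Add(Mul(3860, Rational(1, 1240)), Mul(Add(-5, Rational(47, 20)), Rational(1, 1942))) = Add(Rational(193, 62), Mul(Rational(-53, 20), Rational(1, 1942))) = Add(Rational(193, 62), Rational(-53, 38840)) = Rational(3746417, 1204040)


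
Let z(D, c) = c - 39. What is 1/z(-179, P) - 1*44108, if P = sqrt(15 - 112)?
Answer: -71366783/1618 - I*sqrt(97)/1618 ≈ -44108.0 - 0.0060871*I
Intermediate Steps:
P = I*sqrt(97) (P = sqrt(-97) = I*sqrt(97) ≈ 9.8489*I)
z(D, c) = -39 + c
1/z(-179, P) - 1*44108 = 1/(-39 + I*sqrt(97)) - 1*44108 = 1/(-39 + I*sqrt(97)) - 44108 = -44108 + 1/(-39 + I*sqrt(97))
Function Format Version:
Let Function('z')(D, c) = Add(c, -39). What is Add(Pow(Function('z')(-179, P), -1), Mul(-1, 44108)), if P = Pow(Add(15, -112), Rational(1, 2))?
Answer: Add(Rational(-71366783, 1618), Mul(Rational(-1, 1618), I, Pow(97, Rational(1, 2)))) ≈ Add(-44108., Mul(-0.0060871, I))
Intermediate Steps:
P = Mul(I, Pow(97, Rational(1, 2))) (P = Pow(-97, Rational(1, 2)) = Mul(I, Pow(97, Rational(1, 2))) ≈ Mul(9.8489, I))
Function('z')(D, c) = Add(-39, c)
Add(Pow(Function('z')(-179, P), -1), Mul(-1, 44108)) = Add(Pow(Add(-39, Mul(I, Pow(97, Rational(1, 2)))), -1), Mul(-1, 44108)) = Add(Pow(Add(-39, Mul(I, Pow(97, Rational(1, 2)))), -1), -44108) = Add(-44108, Pow(Add(-39, Mul(I, Pow(97, Rational(1, 2)))), -1))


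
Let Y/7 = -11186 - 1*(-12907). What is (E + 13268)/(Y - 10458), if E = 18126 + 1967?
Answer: 33361/1589 ≈ 20.995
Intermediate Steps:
Y = 12047 (Y = 7*(-11186 - 1*(-12907)) = 7*(-11186 + 12907) = 7*1721 = 12047)
E = 20093
(E + 13268)/(Y - 10458) = (20093 + 13268)/(12047 - 10458) = 33361/1589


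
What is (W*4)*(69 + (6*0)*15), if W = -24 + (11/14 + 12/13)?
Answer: -559866/91 ≈ -6152.4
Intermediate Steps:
W = -4057/182 (W = -24 + (11*(1/14) + 12*(1/13)) = -24 + (11/14 + 12/13) = -24 + 311/182 = -4057/182 ≈ -22.291)
(W*4)*(69 + (6*0)*15) = (-4057/182*4)*(69 + (6*0)*15) = -8114*(69 + 0*15)/91 = -8114*(69 + 0)/91 = -8114/91*69 = -559866/91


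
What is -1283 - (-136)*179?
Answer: 23061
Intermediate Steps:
-1283 - (-136)*179 = -1283 - 136*(-179) = -1283 + 24344 = 23061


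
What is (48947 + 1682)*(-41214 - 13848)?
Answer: -2787733998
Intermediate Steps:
(48947 + 1682)*(-41214 - 13848) = 50629*(-55062) = -2787733998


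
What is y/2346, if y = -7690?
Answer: -3845/1173 ≈ -3.2779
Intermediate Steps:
y/2346 = -7690/2346 = -7690*1/2346 = -3845/1173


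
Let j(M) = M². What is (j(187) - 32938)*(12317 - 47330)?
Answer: -71111403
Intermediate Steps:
(j(187) - 32938)*(12317 - 47330) = (187² - 32938)*(12317 - 47330) = (34969 - 32938)*(-35013) = 2031*(-35013) = -71111403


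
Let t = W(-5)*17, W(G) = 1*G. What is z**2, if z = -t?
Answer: 7225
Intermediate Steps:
W(G) = G
t = -85 (t = -5*17 = -85)
z = 85 (z = -1*(-85) = 85)
z**2 = 85**2 = 7225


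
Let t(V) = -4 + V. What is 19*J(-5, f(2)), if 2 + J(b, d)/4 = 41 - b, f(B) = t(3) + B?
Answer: 3344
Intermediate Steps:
f(B) = -1 + B (f(B) = (-4 + 3) + B = -1 + B)
J(b, d) = 156 - 4*b (J(b, d) = -8 + 4*(41 - b) = -8 + (164 - 4*b) = 156 - 4*b)
19*J(-5, f(2)) = 19*(156 - 4*(-5)) = 19*(156 + 20) = 19*176 = 3344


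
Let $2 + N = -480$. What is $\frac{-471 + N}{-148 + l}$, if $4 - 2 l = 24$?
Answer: $\frac{953}{158} \approx 6.0316$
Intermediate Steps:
$l = -10$ ($l = 2 - 12 = -10$)
$N = -482$ ($N = -2 - 480 = -482$)
$\frac{-471 + N}{-148 + l} = \frac{-471 - 482}{-148 - 10} = - \frac{953}{-158} = \left(-953\right) \left(- \frac{1}{158}\right) = \frac{953}{158}$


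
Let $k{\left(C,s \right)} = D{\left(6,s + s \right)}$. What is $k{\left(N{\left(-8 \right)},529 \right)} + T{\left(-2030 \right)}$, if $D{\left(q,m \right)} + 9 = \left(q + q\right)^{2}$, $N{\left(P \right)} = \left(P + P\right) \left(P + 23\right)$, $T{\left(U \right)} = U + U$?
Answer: $-3925$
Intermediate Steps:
$T{\left(U \right)} = 2 U$
$N{\left(P \right)} = 2 P \left(23 + P\right)$
$D{\left(q,m \right)} = -9 + 4 q^{2}$ ($D{\left(q,m \right)} = -9 + \left(q + q\right)^{2} = -9 + \left(2 q\right)^{2} = -9 + 4 q^{2}$)
$k{\left(C,s \right)} = 135$ ($k{\left(C,s \right)} = -9 + 4 \cdot 6^{2} = -9 + 4 \cdot 36 = -9 + 144 = 135$)
$k{\left(N{\left(-8 \right)},529 \right)} + T{\left(-2030 \right)} = 135 + 2 \left(-2030\right) = 135 - 4060 = -3925$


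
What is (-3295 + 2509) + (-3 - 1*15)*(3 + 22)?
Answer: -1236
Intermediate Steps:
(-3295 + 2509) + (-3 - 1*15)*(3 + 22) = -786 + (-3 - 15)*25 = -786 - 18*25 = -786 - 450 = -1236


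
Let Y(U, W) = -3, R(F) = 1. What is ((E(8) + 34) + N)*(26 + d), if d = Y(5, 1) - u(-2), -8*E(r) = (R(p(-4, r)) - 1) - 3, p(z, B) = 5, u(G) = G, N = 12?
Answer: 9275/8 ≈ 1159.4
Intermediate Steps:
E(r) = 3/8 (E(r) = -((1 - 1) - 3)/8 = -(0 - 3)/8 = -⅛*(-3) = 3/8)
d = -1 (d = -3 - 1*(-2) = -3 + 2 = -1)
((E(8) + 34) + N)*(26 + d) = ((3/8 + 34) + 12)*(26 - 1) = (275/8 + 12)*25 = (371/8)*25 = 9275/8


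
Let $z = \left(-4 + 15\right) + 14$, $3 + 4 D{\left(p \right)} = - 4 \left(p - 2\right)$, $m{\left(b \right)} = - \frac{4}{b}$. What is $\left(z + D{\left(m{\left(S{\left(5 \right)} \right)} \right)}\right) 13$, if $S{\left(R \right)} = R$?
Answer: $\frac{7033}{20} \approx 351.65$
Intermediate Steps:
$D{\left(p \right)} = \frac{5}{4} - p$ ($D{\left(p \right)} = - \frac{3}{4} + \frac{\left(-4\right) \left(p - 2\right)}{4} = - \frac{3}{4} + \frac{\left(-4\right) \left(-2 + p\right)}{4} = - \frac{3}{4} + \frac{8 - 4 p}{4} = - \frac{3}{4} - \left(-2 + p\right) = \frac{5}{4} - p$)
$z = 25$ ($z = 11 + 14 = 25$)
$\left(z + D{\left(m{\left(S{\left(5 \right)} \right)} \right)}\right) 13 = \left(25 + \left(\frac{5}{4} - - \frac{4}{5}\right)\right) 13 = \left(25 + \left(\frac{5}{4} + \frac{4}{5}\right)\right) 13 = \left(25 + \frac{41}{20}\right) 13 = \frac{541}{20} \cdot 13 = \frac{7033}{20}$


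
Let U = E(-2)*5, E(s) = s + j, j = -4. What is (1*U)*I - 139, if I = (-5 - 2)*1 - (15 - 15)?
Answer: 71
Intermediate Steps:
E(s) = -4 + s (E(s) = s - 4 = -4 + s)
U = -30 (U = (-4 - 2)*5 = -6*5 = -30)
I = -7 (I = -7*1 - 1*0 = -7 + 0 = -7)
(1*U)*I - 139 = (1*(-30))*(-7) - 139 = -30*(-7) - 139 = 210 - 139 = 71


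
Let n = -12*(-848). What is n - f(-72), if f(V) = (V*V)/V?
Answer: 10248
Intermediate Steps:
n = 10176
f(V) = V (f(V) = V**2/V = V)
n - f(-72) = 10176 - 1*(-72) = 10176 + 72 = 10248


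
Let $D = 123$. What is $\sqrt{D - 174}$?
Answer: $i \sqrt{51} \approx 7.1414 i$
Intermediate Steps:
$\sqrt{D - 174} = \sqrt{123 - 174} = \sqrt{-51} = i \sqrt{51}$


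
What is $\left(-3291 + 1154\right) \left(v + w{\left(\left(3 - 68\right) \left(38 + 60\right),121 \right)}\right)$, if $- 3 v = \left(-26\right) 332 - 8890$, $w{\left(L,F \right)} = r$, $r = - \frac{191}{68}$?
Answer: $- \frac{2545002451}{204} \approx -1.2476 \cdot 10^{7}$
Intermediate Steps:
$r = - \frac{191}{68}$ ($r = \left(-191\right) \frac{1}{68} = - \frac{191}{68} \approx -2.8088$)
$w{\left(L,F \right)} = - \frac{191}{68}$
$v = \frac{17522}{3}$ ($v = - \frac{\left(-26\right) 332 - 8890}{3} = - \frac{-8632 - 8890}{3} = \left(- \frac{1}{3}\right) \left(-17522\right) = \frac{17522}{3} \approx 5840.7$)
$\left(-3291 + 1154\right) \left(v + w{\left(\left(3 - 68\right) \left(38 + 60\right),121 \right)}\right) = \left(-3291 + 1154\right) \left(\frac{17522}{3} - \frac{191}{68}\right) = \left(-2137\right) \frac{1190923}{204} = - \frac{2545002451}{204}$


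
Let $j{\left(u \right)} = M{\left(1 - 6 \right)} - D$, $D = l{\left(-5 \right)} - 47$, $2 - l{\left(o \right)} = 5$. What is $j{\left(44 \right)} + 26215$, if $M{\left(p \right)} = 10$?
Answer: $26275$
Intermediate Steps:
$l{\left(o \right)} = -3$ ($l{\left(o \right)} = 2 - 5 = -3$)
$D = -50$ ($D = -3 - 47 = -50$)
$j{\left(u \right)} = 60$ ($j{\left(u \right)} = 10 - -50 = 10 + 50 = 60$)
$j{\left(44 \right)} + 26215 = 60 + 26215 = 26275$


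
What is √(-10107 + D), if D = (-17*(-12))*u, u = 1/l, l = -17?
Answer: I*√10119 ≈ 100.59*I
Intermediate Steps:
u = -1/17 (u = 1/(-17) = -1/17 ≈ -0.058824)
D = -12 (D = -17*(-12)*(-1/17) = 204*(-1/17) = -12)
√(-10107 + D) = √(-10107 - 12) = √(-10119) = I*√10119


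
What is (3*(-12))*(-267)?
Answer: 9612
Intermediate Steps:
(3*(-12))*(-267) = -36*(-267) = 9612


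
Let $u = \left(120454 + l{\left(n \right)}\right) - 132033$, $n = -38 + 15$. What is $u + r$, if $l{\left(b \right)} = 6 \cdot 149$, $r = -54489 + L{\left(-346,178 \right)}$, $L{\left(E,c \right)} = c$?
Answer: $-64996$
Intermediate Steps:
$n = -23$
$r = -54311$ ($r = -54489 + 178 = -54311$)
$l{\left(b \right)} = 894$
$u = -10685$ ($u = \left(120454 + 894\right) - 132033 = 121348 - 132033 = -10685$)
$u + r = -10685 - 54311 = -64996$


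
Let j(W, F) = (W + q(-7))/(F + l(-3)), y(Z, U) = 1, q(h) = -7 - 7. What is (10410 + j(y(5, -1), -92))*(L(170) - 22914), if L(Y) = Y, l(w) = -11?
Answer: -24387094792/103 ≈ -2.3677e+8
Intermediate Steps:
q(h) = -14
j(W, F) = (-14 + W)/(-11 + F) (j(W, F) = (W - 14)/(F - 11) = (-14 + W)/(-11 + F))
(10410 + j(y(5, -1), -92))*(L(170) - 22914) = (10410 + (-14 + 1)/(-11 - 92))*(170 - 22914) = (10410 - 13/(-103))*(-22744) = (10410 - 1/103*(-13))*(-22744) = (10410 + 13/103)*(-22744) = (1072243/103)*(-22744) = -24387094792/103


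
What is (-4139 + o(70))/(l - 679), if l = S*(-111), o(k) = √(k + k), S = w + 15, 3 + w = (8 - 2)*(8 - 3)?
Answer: 4139/5341 - 2*√35/5341 ≈ 0.77273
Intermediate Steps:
w = 27 (w = -3 + (8 - 2)*(8 - 3) = -3 + 6*5 = -3 + 30 = 27)
S = 42 (S = 27 + 15 = 42)
o(k) = √2*√k (o(k) = √(2*k) = √2*√k)
l = -4662 (l = 42*(-111) = -4662)
(-4139 + o(70))/(l - 679) = (-4139 + √2*√70)/(-4662 - 679) = (-4139 + 2*√35)/(-5341) = (-4139 + 2*√35)*(-1/5341) = 4139/5341 - 2*√35/5341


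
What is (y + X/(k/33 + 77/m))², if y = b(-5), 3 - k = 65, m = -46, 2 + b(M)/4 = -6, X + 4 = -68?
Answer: 4004358400/29084449 ≈ 137.68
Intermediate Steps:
X = -72 (X = -4 - 68 = -72)
b(M) = -32 (b(M) = -8 + 4*(-6) = -8 - 24 = -32)
k = -62 (k = 3 - 1*65 = 3 - 65 = -62)
y = -32
(y + X/(k/33 + 77/m))² = (-32 - 72/(-62/33 + 77/(-46)))² = (-32 - 72/(-62*1/33 + 77*(-1/46)))² = (-32 - 72/(-62/33 - 77/46))² = (-32 - 72/(-5393/1518))² = (-32 - 72*(-1518/5393))² = (-32 + 109296/5393)² = (-63280/5393)² = 4004358400/29084449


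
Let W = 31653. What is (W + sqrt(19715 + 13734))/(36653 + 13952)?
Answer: 31653/50605 + sqrt(33449)/50605 ≈ 0.62911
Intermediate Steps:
(W + sqrt(19715 + 13734))/(36653 + 13952) = (31653 + sqrt(19715 + 13734))/(36653 + 13952) = (31653 + sqrt(33449))/50605 = (31653 + sqrt(33449))*(1/50605) = 31653/50605 + sqrt(33449)/50605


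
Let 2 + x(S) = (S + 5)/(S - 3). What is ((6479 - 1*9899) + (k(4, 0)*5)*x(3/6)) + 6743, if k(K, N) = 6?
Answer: 3197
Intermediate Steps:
x(S) = -2 + (5 + S)/(-3 + S) (x(S) = -2 + (S + 5)/(S - 3) = -2 + (5 + S)/(-3 + S))
((6479 - 1*9899) + (k(4, 0)*5)*x(3/6)) + 6743 = ((6479 - 1*9899) + (6*5)*((11 - 3/6)/(-3 + 3/6))) + 6743 = ((6479 - 9899) + 30*((11 - 3/6)/(-3 + 3*(⅙)))) + 6743 = (-3420 + 30*((11 - 1*½)/(-3 + ½))) + 6743 = (-3420 + 30*((11 - ½)/(-5/2))) + 6743 = (-3420 + 30*(-⅖*21/2)) + 6743 = (-3420 + 30*(-21/5)) + 6743 = (-3420 - 126) + 6743 = -3546 + 6743 = 3197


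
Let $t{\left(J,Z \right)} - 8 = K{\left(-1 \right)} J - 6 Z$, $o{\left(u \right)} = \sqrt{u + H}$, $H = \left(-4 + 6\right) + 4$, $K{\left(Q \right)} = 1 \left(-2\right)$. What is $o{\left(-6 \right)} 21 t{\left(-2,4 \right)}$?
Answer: $0$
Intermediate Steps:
$K{\left(Q \right)} = -2$
$H = 6$ ($H = 2 + 4 = 6$)
$o{\left(u \right)} = \sqrt{6 + u}$ ($o{\left(u \right)} = \sqrt{u + 6} = \sqrt{6 + u}$)
$t{\left(J,Z \right)} = 8 - 6 Z - 2 J$ ($t{\left(J,Z \right)} = 8 - \left(2 J + 6 Z\right) = 8 - 6 Z - 2 J$)
$o{\left(-6 \right)} 21 t{\left(-2,4 \right)} = \sqrt{6 - 6} \cdot 21 \left(8 - 24 - -4\right) = \sqrt{0} \cdot 21 \left(8 - 24 + 4\right) = 0 \cdot 21 \left(-12\right) = 0 \left(-12\right) = 0$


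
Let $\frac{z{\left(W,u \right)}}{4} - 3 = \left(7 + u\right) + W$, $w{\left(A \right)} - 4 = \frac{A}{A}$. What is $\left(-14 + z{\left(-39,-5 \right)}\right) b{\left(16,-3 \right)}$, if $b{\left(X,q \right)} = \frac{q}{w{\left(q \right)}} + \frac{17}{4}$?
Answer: $- \frac{1095}{2} \approx -547.5$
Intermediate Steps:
$w{\left(A \right)} = 5$ ($w{\left(A \right)} = 4 + \frac{A}{A} = 4 + 1 = 5$)
$b{\left(X,q \right)} = \frac{17}{4} + \frac{q}{5}$ ($b{\left(X,q \right)} = \frac{q}{5} + \frac{17}{4} = \frac{17}{4} + \frac{q}{5}$)
$z{\left(W,u \right)} = 40 + 4 W + 4 u$ ($z{\left(W,u \right)} = 12 + 4 \left(\left(7 + u\right) + W\right) = 12 + 4 \left(7 + W + u\right) = 12 + \left(28 + 4 W + 4 u\right) = 40 + 4 W + 4 u$)
$\left(-14 + z{\left(-39,-5 \right)}\right) b{\left(16,-3 \right)} = \left(-14 + \left(40 + 4 \left(-39\right) + 4 \left(-5\right)\right)\right) \left(\frac{17}{4} + \frac{1}{5} \left(-3\right)\right) = \left(-14 - 136\right) \left(\frac{17}{4} - \frac{3}{5}\right) = \left(-14 - 136\right) \frac{73}{20} = \left(-150\right) \frac{73}{20} = - \frac{1095}{2}$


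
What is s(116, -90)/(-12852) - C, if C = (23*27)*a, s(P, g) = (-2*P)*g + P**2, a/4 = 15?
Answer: -119724964/3213 ≈ -37263.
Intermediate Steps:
a = 60 (a = 4*15 = 60)
s(P, g) = P**2 - 2*P*g (s(P, g) = -2*P*g + P**2 = P**2 - 2*P*g)
C = 37260 (C = (23*27)*60 = 621*60 = 37260)
s(116, -90)/(-12852) - C = (116*(116 - 2*(-90)))/(-12852) - 1*37260 = (116*(116 + 180))*(-1/12852) - 37260 = (116*296)*(-1/12852) - 37260 = 34336*(-1/12852) - 37260 = -8584/3213 - 37260 = -119724964/3213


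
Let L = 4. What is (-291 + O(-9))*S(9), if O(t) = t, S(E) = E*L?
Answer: -10800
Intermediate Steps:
S(E) = 4*E (S(E) = E*4 = 4*E)
(-291 + O(-9))*S(9) = (-291 - 9)*(4*9) = -300*36 = -10800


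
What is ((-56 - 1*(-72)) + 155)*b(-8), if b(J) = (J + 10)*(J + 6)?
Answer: -684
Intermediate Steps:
b(J) = (6 + J)*(10 + J) (b(J) = (10 + J)*(6 + J) = (6 + J)*(10 + J))
((-56 - 1*(-72)) + 155)*b(-8) = ((-56 - 1*(-72)) + 155)*(60 + (-8)² + 16*(-8)) = ((-56 + 72) + 155)*(60 + 64 - 128) = (16 + 155)*(-4) = 171*(-4) = -684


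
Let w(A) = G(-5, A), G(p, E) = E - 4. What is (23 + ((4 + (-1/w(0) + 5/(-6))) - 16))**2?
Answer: 15625/144 ≈ 108.51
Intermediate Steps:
G(p, E) = -4 + E
w(A) = -4 + A
(23 + ((4 + (-1/w(0) + 5/(-6))) - 16))**2 = (23 + ((4 + (-1/(-4 + 0) + 5/(-6))) - 16))**2 = (23 + ((4 + (-1/(-4) + 5*(-1/6))) - 16))**2 = (23 + ((4 + (-1*(-1/4) - 5/6)) - 16))**2 = (23 + ((4 + (1/4 - 5/6)) - 16))**2 = (23 + ((4 - 7/12) - 16))**2 = (23 + (41/12 - 16))**2 = (23 - 151/12)**2 = (125/12)**2 = 15625/144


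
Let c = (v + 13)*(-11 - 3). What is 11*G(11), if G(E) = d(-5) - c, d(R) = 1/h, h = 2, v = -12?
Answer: 319/2 ≈ 159.50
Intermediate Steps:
c = -14 (c = (-12 + 13)*(-11 - 3) = 1*(-14) = -14)
d(R) = ½ (d(R) = 1/2 = ½)
G(E) = 29/2 (G(E) = ½ - 1*(-14) = ½ + 14 = 29/2)
11*G(11) = 11*(29/2) = 319/2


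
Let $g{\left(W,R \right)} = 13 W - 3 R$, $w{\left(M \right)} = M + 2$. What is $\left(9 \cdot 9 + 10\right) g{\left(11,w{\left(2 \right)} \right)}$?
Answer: $11921$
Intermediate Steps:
$w{\left(M \right)} = 2 + M$
$g{\left(W,R \right)} = - 3 R + 13 W$
$\left(9 \cdot 9 + 10\right) g{\left(11,w{\left(2 \right)} \right)} = \left(9 \cdot 9 + 10\right) \left(- 3 \left(2 + 2\right) + 13 \cdot 11\right) = \left(81 + 10\right) \left(\left(-3\right) 4 + 143\right) = 91 \left(-12 + 143\right) = 91 \cdot 131 = 11921$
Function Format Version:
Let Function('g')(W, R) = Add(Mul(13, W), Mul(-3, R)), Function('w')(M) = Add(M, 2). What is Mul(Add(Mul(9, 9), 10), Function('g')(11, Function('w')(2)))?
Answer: 11921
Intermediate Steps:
Function('w')(M) = Add(2, M)
Function('g')(W, R) = Add(Mul(-3, R), Mul(13, W))
Mul(Add(Mul(9, 9), 10), Function('g')(11, Function('w')(2))) = Mul(Add(Mul(9, 9), 10), Add(Mul(-3, Add(2, 2)), Mul(13, 11))) = Mul(Add(81, 10), Add(Mul(-3, 4), 143)) = Mul(91, Add(-12, 143)) = Mul(91, 131) = 11921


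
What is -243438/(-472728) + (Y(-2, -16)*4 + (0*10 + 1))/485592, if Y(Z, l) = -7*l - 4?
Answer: 4934009855/9564705624 ≈ 0.51586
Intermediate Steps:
Y(Z, l) = -4 - 7*l
-243438/(-472728) + (Y(-2, -16)*4 + (0*10 + 1))/485592 = -243438/(-472728) + ((-4 - 7*(-16))*4 + (0*10 + 1))/485592 = -243438*(-1/472728) + ((-4 + 112)*4 + (0 + 1))*(1/485592) = 40573/78788 + (108*4 + 1)*(1/485592) = 40573/78788 + (432 + 1)*(1/485592) = 40573/78788 + 433*(1/485592) = 40573/78788 + 433/485592 = 4934009855/9564705624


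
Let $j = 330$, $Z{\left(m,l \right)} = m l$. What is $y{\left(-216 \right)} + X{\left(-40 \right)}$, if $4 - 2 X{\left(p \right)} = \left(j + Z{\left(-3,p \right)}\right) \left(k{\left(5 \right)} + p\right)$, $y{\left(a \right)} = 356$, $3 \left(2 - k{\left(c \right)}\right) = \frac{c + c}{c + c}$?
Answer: $8983$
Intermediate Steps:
$k{\left(c \right)} = \frac{5}{3}$ ($k{\left(c \right)} = 2 - \frac{\left(c + c\right) \frac{1}{c + c}}{3} = 2 - \frac{2 c \frac{1}{2 c}}{3} = 2 - \frac{1}{3} = \frac{5}{3}$)
$Z{\left(m,l \right)} = l m$
$X{\left(p \right)} = 2 - \frac{\left(330 - 3 p\right) \left(\frac{5}{3} + p\right)}{2}$ ($X{\left(p \right)} = 2 - \frac{\left(330 + p \left(-3\right)\right) \left(\frac{5}{3} + p\right)}{2} = 2 - \frac{\left(330 - 3 p\right) \left(\frac{5}{3} + p\right)}{2}$)
$y{\left(-216 \right)} + X{\left(-40 \right)} = 356 - \left(-6227 - 2400\right) = 356 + \left(-273 + 6500 + \frac{3}{2} \cdot 1600\right) = 356 + \left(-273 + 6500 + 2400\right) = 356 + 8627 = 8983$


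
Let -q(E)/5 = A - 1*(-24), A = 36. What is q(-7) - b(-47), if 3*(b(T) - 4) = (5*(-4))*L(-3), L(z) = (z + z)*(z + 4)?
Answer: -344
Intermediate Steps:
L(z) = 2*z*(4 + z) (L(z) = (2*z)*(4 + z) = 2*z*(4 + z))
b(T) = 44 (b(T) = 4 + ((5*(-4))*(2*(-3)*(4 - 3)))/3 = 4 + (-40*(-3))/3 = 4 + (-20*(-6))/3 = 4 + (1/3)*120 = 4 + 40 = 44)
q(E) = -300 (q(E) = -5*(36 - 1*(-24)) = -5*(36 + 24) = -5*60 = -300)
q(-7) - b(-47) = -300 - 1*44 = -300 - 44 = -344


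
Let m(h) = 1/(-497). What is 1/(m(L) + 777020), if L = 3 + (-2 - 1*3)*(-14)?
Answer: 497/386178939 ≈ 1.2870e-6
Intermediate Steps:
L = 73 (L = 3 + (-2 - 3)*(-14) = 3 - 5*(-14) = 3 + 70 = 73)
m(h) = -1/497
1/(m(L) + 777020) = 1/(-1/497 + 777020) = 1/(386178939/497) = 497/386178939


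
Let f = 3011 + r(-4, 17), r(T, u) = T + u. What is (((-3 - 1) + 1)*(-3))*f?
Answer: 27216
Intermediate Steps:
f = 3024 (f = 3011 + (-4 + 17) = 3011 + 13 = 3024)
(((-3 - 1) + 1)*(-3))*f = (((-3 - 1) + 1)*(-3))*3024 = ((-4 + 1)*(-3))*3024 = -3*(-3)*3024 = 9*3024 = 27216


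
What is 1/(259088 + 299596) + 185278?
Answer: 103511854153/558684 ≈ 1.8528e+5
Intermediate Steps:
1/(259088 + 299596) + 185278 = 1/558684 + 185278 = 103511854153/558684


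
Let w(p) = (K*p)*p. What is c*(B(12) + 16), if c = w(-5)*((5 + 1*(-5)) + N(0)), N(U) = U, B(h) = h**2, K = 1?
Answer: 0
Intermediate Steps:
w(p) = p**2 (w(p) = (1*p)*p = p*p = p**2)
c = 0 (c = (-5)**2*((5 + 1*(-5)) + 0) = 25*((5 - 5) + 0) = 25*(0 + 0) = 25*0 = 0)
c*(B(12) + 16) = 0*(12**2 + 16) = 0*(144 + 16) = 0*160 = 0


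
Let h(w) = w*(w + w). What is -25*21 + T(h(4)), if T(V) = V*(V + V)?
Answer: 1523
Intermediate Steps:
h(w) = 2*w**2 (h(w) = w*(2*w) = 2*w**2)
T(V) = 2*V**2 (T(V) = V*(2*V) = 2*V**2)
-25*21 + T(h(4)) = -25*21 + 2*(2*4**2)**2 = -525 + 2*(2*16)**2 = -525 + 2*32**2 = -525 + 2*1024 = -525 + 2048 = 1523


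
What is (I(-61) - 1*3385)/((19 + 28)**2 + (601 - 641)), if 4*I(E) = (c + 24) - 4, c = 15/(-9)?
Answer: -40565/26028 ≈ -1.5585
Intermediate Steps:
c = -5/3 (c = 15*(-1/9) = -5/3 ≈ -1.6667)
I(E) = 55/12 (I(E) = ((-5/3 + 24) - 4)/4 = (67/3 - 4)/4 = (1/4)*(55/3) = 55/12)
(I(-61) - 1*3385)/((19 + 28)**2 + (601 - 641)) = (55/12 - 1*3385)/((19 + 28)**2 + (601 - 641)) = (55/12 - 3385)/(47**2 - 40) = -40565/(12*(2209 - 40)) = -40565/12/2169 = -40565/12*1/2169 = -40565/26028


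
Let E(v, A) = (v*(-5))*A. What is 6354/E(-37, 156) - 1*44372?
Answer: -213428261/4810 ≈ -44372.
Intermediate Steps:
E(v, A) = -5*A*v (E(v, A) = (-5*v)*A = -5*A*v)
6354/E(-37, 156) - 1*44372 = 6354/((-5*156*(-37))) - 1*44372 = 6354/28860 - 44372 = 6354*(1/28860) - 44372 = 1059/4810 - 44372 = -213428261/4810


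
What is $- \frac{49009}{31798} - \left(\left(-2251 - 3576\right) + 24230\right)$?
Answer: $- \frac{585227603}{31798} \approx -18405.0$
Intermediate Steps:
$- \frac{49009}{31798} - \left(\left(-2251 - 3576\right) + 24230\right) = \left(-49009\right) \frac{1}{31798} - \left(\left(-2251 - 3576\right) + 24230\right) = - \frac{49009}{31798} - \left(-5827 + 24230\right) = - \frac{49009}{31798} - 18403 = - \frac{585227603}{31798}$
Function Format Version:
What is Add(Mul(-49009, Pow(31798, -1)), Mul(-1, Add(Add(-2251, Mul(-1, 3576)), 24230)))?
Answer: Rational(-585227603, 31798) ≈ -18405.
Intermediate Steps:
Add(Mul(-49009, Pow(31798, -1)), Mul(-1, Add(Add(-2251, Mul(-1, 3576)), 24230))) = Add(Mul(-49009, Rational(1, 31798)), Mul(-1, Add(Add(-2251, -3576), 24230))) = Add(Rational(-49009, 31798), Mul(-1, Add(-5827, 24230))) = Add(Rational(-49009, 31798), Mul(-1, 18403)) = Add(Rational(-49009, 31798), -18403) = Rational(-585227603, 31798)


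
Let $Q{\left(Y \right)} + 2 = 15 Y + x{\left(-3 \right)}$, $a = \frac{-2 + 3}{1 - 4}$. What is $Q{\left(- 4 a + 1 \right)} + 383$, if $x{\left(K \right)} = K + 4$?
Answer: $417$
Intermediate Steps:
$x{\left(K \right)} = 4 + K$
$a = - \frac{1}{3}$ ($a = 1 \frac{1}{-3} = 1 \left(- \frac{1}{3}\right) = - \frac{1}{3} \approx -0.33333$)
$Q{\left(Y \right)} = -1 + 15 Y$ ($Q{\left(Y \right)} = -2 + \left(15 Y + \left(4 - 3\right)\right) = -2 + \left(15 Y + 1\right) = -2 + \left(1 + 15 Y\right) = -1 + 15 Y$)
$Q{\left(- 4 a + 1 \right)} + 383 = \left(-1 + 15 \left(\left(-4\right) \left(- \frac{1}{3}\right) + 1\right)\right) + 383 = \left(-1 + 15 \left(\frac{4}{3} + 1\right)\right) + 383 = \left(-1 + 15 \cdot \frac{7}{3}\right) + 383 = \left(-1 + 35\right) + 383 = 34 + 383 = 417$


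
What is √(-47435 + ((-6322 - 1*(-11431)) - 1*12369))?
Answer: I*√54695 ≈ 233.87*I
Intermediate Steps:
√(-47435 + ((-6322 - 1*(-11431)) - 1*12369)) = √(-47435 + ((-6322 + 11431) - 12369)) = √(-47435 + (5109 - 12369)) = √(-47435 - 7260) = √(-54695) = I*√54695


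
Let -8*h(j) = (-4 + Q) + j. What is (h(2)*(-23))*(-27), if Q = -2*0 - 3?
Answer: 3105/8 ≈ 388.13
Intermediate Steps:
Q = -3 (Q = 0 - 3 = -3)
h(j) = 7/8 - j/8 (h(j) = -((-4 - 3) + j)/8 = -(-7 + j)/8 = 7/8 - j/8)
(h(2)*(-23))*(-27) = ((7/8 - ⅛*2)*(-23))*(-27) = ((7/8 - ¼)*(-23))*(-27) = ((5/8)*(-23))*(-27) = -115/8*(-27) = 3105/8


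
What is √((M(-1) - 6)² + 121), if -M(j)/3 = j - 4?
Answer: √202 ≈ 14.213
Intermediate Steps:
M(j) = 12 - 3*j (M(j) = -3*(j - 4) = -3*(-4 + j) = 12 - 3*j)
√((M(-1) - 6)² + 121) = √(((12 - 3*(-1)) - 6)² + 121) = √(((12 + 3) - 6)² + 121) = √((15 - 6)² + 121) = √(9² + 121) = √(81 + 121) = √202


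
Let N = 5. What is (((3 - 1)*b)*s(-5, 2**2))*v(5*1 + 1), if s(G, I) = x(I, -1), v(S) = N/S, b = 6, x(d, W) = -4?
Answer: -40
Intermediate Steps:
v(S) = 5/S
s(G, I) = -4
(((3 - 1)*b)*s(-5, 2**2))*v(5*1 + 1) = (((3 - 1)*6)*(-4))*(5/(5*1 + 1)) = ((2*6)*(-4))*(5/(5 + 1)) = (12*(-4))*(5/6) = -240/6 = -48*5/6 = -40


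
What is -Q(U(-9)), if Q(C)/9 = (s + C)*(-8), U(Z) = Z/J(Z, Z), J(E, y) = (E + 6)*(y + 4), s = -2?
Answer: -936/5 ≈ -187.20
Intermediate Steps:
J(E, y) = (4 + y)*(6 + E) (J(E, y) = (6 + E)*(4 + y) = (4 + y)*(6 + E))
U(Z) = Z/(24 + Z² + 10*Z) (U(Z) = Z/(24 + 4*Z + 6*Z + Z*Z) = Z/(24 + 4*Z + 6*Z + Z²) = Z/(24 + Z² + 10*Z))
Q(C) = 144 - 72*C (Q(C) = 9*((-2 + C)*(-8)) = 9*(16 - 8*C) = 144 - 72*C)
-Q(U(-9)) = -(144 - (-648)/(24 + (-9)² + 10*(-9))) = -(144 - (-648)/(24 + 81 - 90)) = -(144 - (-648)/15) = -(144 - 72*(-⅗)) = -(144 + 216/5) = -1*936/5 = -936/5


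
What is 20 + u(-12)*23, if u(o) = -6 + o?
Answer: -394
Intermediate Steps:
20 + u(-12)*23 = 20 + (-6 - 12)*23 = 20 - 18*23 = 20 - 414 = -394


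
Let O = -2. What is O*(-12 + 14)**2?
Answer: -8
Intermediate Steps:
O*(-12 + 14)**2 = -2*(-12 + 14)**2 = -2*2**2 = -2*4 = -8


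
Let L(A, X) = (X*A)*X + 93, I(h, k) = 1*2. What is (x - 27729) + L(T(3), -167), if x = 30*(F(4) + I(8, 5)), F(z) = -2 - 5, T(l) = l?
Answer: 55881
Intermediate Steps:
F(z) = -7
I(h, k) = 2
L(A, X) = 93 + A*X² (L(A, X) = (A*X)*X + 93 = A*X² + 93 = 93 + A*X²)
x = -150 (x = 30*(-7 + 2) = 30*(-5) = -150)
(x - 27729) + L(T(3), -167) = (-150 - 27729) + (93 + 3*(-167)²) = -27879 + (93 + 3*27889) = -27879 + (93 + 83667) = -27879 + 83760 = 55881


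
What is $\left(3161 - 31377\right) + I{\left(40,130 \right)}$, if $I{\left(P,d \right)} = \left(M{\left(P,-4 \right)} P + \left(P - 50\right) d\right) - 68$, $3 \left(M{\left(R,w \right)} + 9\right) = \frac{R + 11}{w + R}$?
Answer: $- \frac{269326}{9} \approx -29925.0$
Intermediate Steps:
$M{\left(R,w \right)} = -9 + \frac{11 + R}{3 \left(R + w\right)}$ ($M{\left(R,w \right)} = -9 + \frac{\left(R + 11\right) \frac{1}{w + R}}{3} = -9 + \frac{\left(11 + R\right) \frac{1}{R + w}}{3} = -9 + \frac{\frac{1}{R + w} \left(11 + R\right)}{3} = -9 + \frac{11 + R}{3 \left(R + w\right)}$)
$I{\left(P,d \right)} = -68 + d \left(-50 + P\right) + \frac{P \left(119 - 26 P\right)}{3 \left(-4 + P\right)}$ ($I{\left(P,d \right)} = \left(\frac{11 - -108 - 26 P}{3 \left(P - 4\right)} P + \left(P - 50\right) d\right) - 68 = \left(\frac{11 + 108 - 26 P}{3 \left(-4 + P\right)} P + \left(P - 50\right) d\right) - 68 = \left(\frac{119 - 26 P}{3 \left(-4 + P\right)} P + \left(-50 + P\right) d\right) - 68 = \left(\frac{P \left(119 - 26 P\right)}{3 \left(-4 + P\right)} + d \left(-50 + P\right)\right) - 68 = \left(d \left(-50 + P\right) + \frac{P \left(119 - 26 P\right)}{3 \left(-4 + P\right)}\right) - 68 = -68 + d \left(-50 + P\right) + \frac{P \left(119 - 26 P\right)}{3 \left(-4 + P\right)}$)
$\left(3161 - 31377\right) + I{\left(40,130 \right)} = \left(3161 - 31377\right) + \frac{\left(-4 + 40\right) \left(-68 - 6500 + 40 \cdot 130\right) - \frac{40 \left(-119 + 26 \cdot 40\right)}{3}}{-4 + 40} = -28216 + \frac{36 \left(-68 - 6500 + 5200\right) - \frac{40 \left(-119 + 1040\right)}{3}}{36} = -28216 + \frac{36 \left(-1368\right) - \frac{40}{3} \cdot 921}{36} = -28216 + \frac{-49248 - 12280}{36} = -28216 + \frac{1}{36} \left(-61528\right) = -28216 - \frac{15382}{9} = - \frac{269326}{9}$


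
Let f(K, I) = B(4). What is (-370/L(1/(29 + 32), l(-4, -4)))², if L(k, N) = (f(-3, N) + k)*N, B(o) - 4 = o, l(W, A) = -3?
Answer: 509404900/2152089 ≈ 236.70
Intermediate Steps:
B(o) = 4 + o
f(K, I) = 8 (f(K, I) = 4 + 4 = 8)
L(k, N) = N*(8 + k) (L(k, N) = (8 + k)*N = N*(8 + k))
(-370/L(1/(29 + 32), l(-4, -4)))² = (-370*(-1/(3*(8 + 1/(29 + 32)))))² = (-370*(-1/(3*(8 + 1/61))))² = (-370/((-3*489/61)))² = (-370/(-1467/61))² = (-370*(-61/1467))² = (22570/1467)² = 509404900/2152089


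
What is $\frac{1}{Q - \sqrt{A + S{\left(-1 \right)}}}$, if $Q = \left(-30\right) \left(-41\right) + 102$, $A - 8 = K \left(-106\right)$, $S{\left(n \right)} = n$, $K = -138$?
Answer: $\frac{1332}{1759589} + \frac{\sqrt{14635}}{1759589} \approx 0.00082575$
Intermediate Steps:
$A = 14636$ ($A = 8 - -14628 = 8 + 14628 = 14636$)
$Q = 1332$ ($Q = 1230 + 102 = 1332$)
$\frac{1}{Q - \sqrt{A + S{\left(-1 \right)}}} = \frac{1}{1332 - \sqrt{14636 - 1}} = \frac{1}{1332 - \sqrt{14635}}$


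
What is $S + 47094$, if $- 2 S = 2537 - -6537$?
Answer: $42557$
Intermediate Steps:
$S = -4537$ ($S = - \frac{2537 - -6537}{2} = - \frac{2537 + 6537}{2} = \left(- \frac{1}{2}\right) 9074 = -4537$)
$S + 47094 = -4537 + 47094 = 42557$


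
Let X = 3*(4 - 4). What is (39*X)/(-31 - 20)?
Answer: 0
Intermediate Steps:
X = 0 (X = 3*0 = 0)
(39*X)/(-31 - 20) = (39*0)/(-31 - 20) = 0/(-51) = 0*(-1/51) = 0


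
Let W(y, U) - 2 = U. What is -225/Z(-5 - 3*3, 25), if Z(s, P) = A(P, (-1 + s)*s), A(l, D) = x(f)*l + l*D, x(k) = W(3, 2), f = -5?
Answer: -9/214 ≈ -0.042056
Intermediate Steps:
W(y, U) = 2 + U
x(k) = 4 (x(k) = 2 + 2 = 4)
A(l, D) = 4*l + D*l (A(l, D) = 4*l + l*D = 4*l + D*l)
Z(s, P) = P*(4 + s*(-1 + s)) (Z(s, P) = P*(4 + (-1 + s)*s) = P*(4 + s*(-1 + s)))
-225/Z(-5 - 3*3, 25) = -225*1/(25*(4 + (-5 - 3*3)*(-1 + (-5 - 3*3)))) = -225*1/(25*(4 + (-5 - 9)*(-1 + (-5 - 9)))) = -225*1/(25*(4 - 14*(-1 - 14))) = -225*1/(25*(4 - 14*(-15))) = -225*1/(25*(4 + 210)) = -225/(25*214) = -225/5350 = -225*1/5350 = -9/214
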